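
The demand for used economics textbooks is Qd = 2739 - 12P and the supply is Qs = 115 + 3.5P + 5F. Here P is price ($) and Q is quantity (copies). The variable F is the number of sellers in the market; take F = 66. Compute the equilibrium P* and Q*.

P* = 148, Q* = 963

With F = 66, supply is Qs = 445 + 3.5P.
The market clears where 2739 - 12P = 445 + 3.5P. Rearranging, 15.5P = 2294, hence P* = 148.
Then Q* = 2739 - 12(148) = 963.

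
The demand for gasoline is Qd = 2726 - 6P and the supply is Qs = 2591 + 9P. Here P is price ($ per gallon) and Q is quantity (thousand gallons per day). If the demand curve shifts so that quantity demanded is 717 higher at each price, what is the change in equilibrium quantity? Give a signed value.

Equating demand and supply, 2726 - 6P = 2591 + 9P gives 15P = 135, so P* = 9.
Then Q* = 2726 - 6(9) = 2672.
After the shift, demand is Qd = 3443 - 6P.
Re-solving, 15P = 852 gives P = 56.8 and Q = 3102.2.
ΔQ = 3102.2 - 2672 = 430.2.

ΔQ = 430.2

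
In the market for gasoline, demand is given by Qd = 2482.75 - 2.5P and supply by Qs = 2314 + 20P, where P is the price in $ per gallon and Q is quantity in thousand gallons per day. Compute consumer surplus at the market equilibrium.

Consumer surplus = 1214259.2

Set Qd = Qs: 2482.75 - 2.5P = 2314 + 20P, so 168.75 = 22.5P and P* = 7.5.
Then Q* = 2482.75 - 2.5(7.5) = 2464.
Demand choke price (Qd = 0): P = 2482.75/2.5 = 993.1. Consumer surplus = ½ × (993.1 - 7.5) × 2464 = 1214259.2.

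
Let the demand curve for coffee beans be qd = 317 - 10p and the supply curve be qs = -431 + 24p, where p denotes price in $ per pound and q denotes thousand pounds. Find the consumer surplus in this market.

Consumer surplus = 470.45

The market clears where 317 - 10p = -431 + 24p. Rearranging, 34p = 748, hence p* = 22.
Substitute back: q* = 317 - 10(22) = 97.
Demand choke price (qd = 0): p = 317/10 = 31.7. Consumer surplus = ½ × (31.7 - 22) × 97 = 470.45.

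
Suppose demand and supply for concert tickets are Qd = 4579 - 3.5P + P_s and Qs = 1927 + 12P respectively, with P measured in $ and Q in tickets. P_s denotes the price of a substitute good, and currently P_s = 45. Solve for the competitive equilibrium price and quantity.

With P_s = 45, demand is Qd = 4624 - 3.5P.
The market clears where 4624 - 3.5P = 1927 + 12P. Rearranging, 15.5P = 2697, hence P* = 174.
From the demand curve, Q* = 4624 - 3.5(174) = 4015.

P* = 174, Q* = 4015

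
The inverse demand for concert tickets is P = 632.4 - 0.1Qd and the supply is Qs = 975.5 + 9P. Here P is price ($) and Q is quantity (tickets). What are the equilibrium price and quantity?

Solving each curve for Q: Qd = 6324 - 10P.
Set Qd = Qs: 6324 - 10P = 975.5 + 9P, so 5348.5 = 19P and P* = 281.5.
Plugging P* into demand: Q* = 6324 - 10(281.5) = 3509.

P* = 281.5, Q* = 3509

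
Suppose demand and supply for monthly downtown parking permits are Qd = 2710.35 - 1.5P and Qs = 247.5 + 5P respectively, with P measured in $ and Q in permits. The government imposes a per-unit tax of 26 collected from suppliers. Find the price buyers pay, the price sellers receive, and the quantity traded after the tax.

With a tax of 26 on suppliers, they supply based on the net price P_s = P_b - 26, so Qs = 117.5 + 5P_b.
Market clearing requires 2710.35 - 1.5P_b = 117.5 + 5P_b; hence 2592.85 = 6.5P_b and P_b = 398.9.
Then P_s = 398.9 - 26 = 372.9 and Q = 2710.35 - 1.5(398.9) = 2112.

P_b = 398.9, P_s = 372.9, Q = 2112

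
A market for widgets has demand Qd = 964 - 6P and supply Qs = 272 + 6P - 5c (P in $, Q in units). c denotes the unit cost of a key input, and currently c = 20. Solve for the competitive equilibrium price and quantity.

With c = 20, supply is Qs = 172 + 6P.
At equilibrium Qd = Qs, so 964 - 6P = 172 + 6P; collecting terms, 792 = 12P and P* = 66.
From the demand curve, Q* = 964 - 6(66) = 568.

P* = 66, Q* = 568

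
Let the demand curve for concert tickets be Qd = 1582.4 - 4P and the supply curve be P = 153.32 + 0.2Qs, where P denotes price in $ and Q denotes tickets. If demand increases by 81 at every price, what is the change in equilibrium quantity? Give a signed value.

ΔQ = 45

Inverting to quantity form: Qs = -766.6 + 5P.
At equilibrium Qd = Qs, so 1582.4 - 4P = -766.6 + 5P; collecting terms, 2349 = 9P and P* = 261.
Then Q* = 1582.4 - 4(261) = 538.4.
After the shift, demand is Qd = 1663.4 - 4P.
The new intersection has 2430 = 9P, i.e. P = 270, Q = 583.4.
ΔQ = 583.4 - 538.4 = 45.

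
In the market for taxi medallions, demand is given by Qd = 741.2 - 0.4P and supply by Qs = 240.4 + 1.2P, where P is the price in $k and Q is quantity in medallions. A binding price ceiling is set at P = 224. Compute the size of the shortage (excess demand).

Shortage = 142.4

Evaluating both curves at the ceiling price 224 gives Qd = 651.6, Qs = 509.2.
Shortage = Qd - Qs = 651.6 - 509.2 = 142.4.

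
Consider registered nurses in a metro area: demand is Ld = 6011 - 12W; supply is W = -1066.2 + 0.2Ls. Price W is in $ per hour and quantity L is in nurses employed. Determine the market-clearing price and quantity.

W* = 40, L* = 5531

Rewriting in direct form: Ls = 5331 + 5W.
At equilibrium Ld = Ls, so 6011 - 12W = 5331 + 5W; collecting terms, 680 = 17W and W* = 40.
Plugging W* into demand: L* = 6011 - 12(40) = 5531.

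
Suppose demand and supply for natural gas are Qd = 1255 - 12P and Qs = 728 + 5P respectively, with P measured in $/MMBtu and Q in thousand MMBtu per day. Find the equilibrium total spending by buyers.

Set Qd = Qs: 1255 - 12P = 728 + 5P, so 527 = 17P and P* = 31.
Substitute back: Q* = 1255 - 12(31) = 883.
Total spending by buyers = P* × Q* = 31 × 883 = 27373.

Total spending by buyers = 27373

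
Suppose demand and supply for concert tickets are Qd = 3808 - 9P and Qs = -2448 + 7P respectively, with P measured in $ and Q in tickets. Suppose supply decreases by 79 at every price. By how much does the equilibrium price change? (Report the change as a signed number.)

Set Qd = Qs: 3808 - 9P = -2448 + 7P, so 6256 = 16P and P* = 391.
Substitute back: Q* = 3808 - 9(391) = 289.
After the shift, supply is Qs = -2527 + 7P.
New equilibrium: 6335 = 16P, so P = 395.9375 and Q = 244.5625.
ΔP = 395.9375 - 391 = 4.9375.

ΔP = 4.9375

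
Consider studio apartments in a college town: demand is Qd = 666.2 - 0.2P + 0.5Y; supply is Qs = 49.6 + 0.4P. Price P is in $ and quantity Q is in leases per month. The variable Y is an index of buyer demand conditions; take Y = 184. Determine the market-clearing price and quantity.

P* = 1181, Q* = 522

With Y = 184, demand is Qd = 758.2 - 0.2P.
Set Qd = Qs: 758.2 - 0.2P = 49.6 + 0.4P, so 708.6 = 0.6P and P* = 1181.
Substitute back: Q* = 758.2 - 0.2(1181) = 522.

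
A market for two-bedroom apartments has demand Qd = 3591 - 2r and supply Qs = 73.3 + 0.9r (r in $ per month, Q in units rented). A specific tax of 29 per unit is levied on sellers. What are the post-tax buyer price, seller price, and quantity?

With a tax of 29 on sellers, they supply based on the net price r_s = r_b - 29, so Qs = 47.2 + 0.9r_b.
Equate demand and the shifted supply: 3591 - 2r_b = 47.2 + 0.9r_b, giving 2.9r_b = 3543.8, so r_b = 1222.
Then r_s = 1222 - 29 = 1193 and Q = 3591 - 2(1222) = 1147.

r_b = 1222, r_s = 1193, Q = 1147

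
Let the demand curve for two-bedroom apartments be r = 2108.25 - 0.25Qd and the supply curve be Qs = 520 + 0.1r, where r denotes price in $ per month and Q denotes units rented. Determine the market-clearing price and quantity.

r* = 1930, Q* = 713

Rewriting in direct form: Qd = 8433 - 4r.
Equating demand and supply, 8433 - 4r = 520 + 0.1r gives 4.1r = 7913, so r* = 1930.
Plugging r* into demand: Q* = 8433 - 4(1930) = 713.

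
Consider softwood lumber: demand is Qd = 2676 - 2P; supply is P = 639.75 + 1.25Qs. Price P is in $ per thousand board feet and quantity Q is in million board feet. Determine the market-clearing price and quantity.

P* = 1138.5, Q* = 399

In direct form, Qs = -511.8 + 0.8P.
At equilibrium Qd = Qs, so 2676 - 2P = -511.8 + 0.8P; collecting terms, 3187.8 = 2.8P and P* = 1138.5.
From the demand curve, Q* = 2676 - 2(1138.5) = 399.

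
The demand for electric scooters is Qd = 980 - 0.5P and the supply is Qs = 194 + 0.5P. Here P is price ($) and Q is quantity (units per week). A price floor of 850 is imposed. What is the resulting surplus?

Surplus = 64

With P fixed at 850, quantity demanded is 555 and quantity supplied is 619.
Surplus = Qs - Qd = 619 - 555 = 64.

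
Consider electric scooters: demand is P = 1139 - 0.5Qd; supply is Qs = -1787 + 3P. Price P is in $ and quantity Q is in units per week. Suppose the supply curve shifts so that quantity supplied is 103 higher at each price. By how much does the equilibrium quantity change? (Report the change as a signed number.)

Rewriting in direct form: Qd = 2278 - 2P.
Set Qd = Qs: 2278 - 2P = -1787 + 3P, so 4065 = 5P and P* = 813.
Substitute back: Q* = 2278 - 2(813) = 652.
After the shift, supply is Qs = -1684 + 3P.
The new intersection has 3962 = 5P, i.e. P = 792.4, Q = 693.2.
ΔQ = 693.2 - 652 = 41.2.

ΔQ = 41.2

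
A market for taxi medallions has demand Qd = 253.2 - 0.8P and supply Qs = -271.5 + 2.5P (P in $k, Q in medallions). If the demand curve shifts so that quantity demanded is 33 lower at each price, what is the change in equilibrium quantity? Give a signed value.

At equilibrium Qd = Qs, so 253.2 - 0.8P = -271.5 + 2.5P; collecting terms, 524.7 = 3.3P and P* = 159.
From the demand curve, Q* = 253.2 - 0.8(159) = 126.
After the shift, demand is Qd = 220.2 - 0.8P.
Re-solving, 3.3P = 491.7 gives P = 149 and Q = 101.
ΔQ = 101 - 126 = -25.

ΔQ = -25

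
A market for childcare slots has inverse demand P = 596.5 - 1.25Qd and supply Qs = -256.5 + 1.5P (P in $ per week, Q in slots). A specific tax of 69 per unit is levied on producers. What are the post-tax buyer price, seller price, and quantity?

Solving each curve for Q: Qd = 477.2 - 0.8P.
Producers keep P_s = P_b - 69 per unit, so supply in terms of the buyer price is Qs = -360 + 1.5P_b.
Equate demand and the shifted supply: 477.2 - 0.8P_b = -360 + 1.5P_b, giving 2.3P_b = 837.2, so P_b = 364.
Then P_s = 364 - 69 = 295 and Q = 477.2 - 0.8(364) = 186.

P_b = 364, P_s = 295, Q = 186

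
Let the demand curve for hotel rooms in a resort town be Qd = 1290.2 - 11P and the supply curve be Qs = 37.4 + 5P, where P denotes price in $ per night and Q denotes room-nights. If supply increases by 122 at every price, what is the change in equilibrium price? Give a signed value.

At equilibrium Qd = Qs, so 1290.2 - 11P = 37.4 + 5P; collecting terms, 1252.8 = 16P and P* = 78.3.
Then Q* = 1290.2 - 11(78.3) = 428.9.
After the shift, supply is Qs = 159.4 + 5P.
Re-solving, 16P = 1130.8 gives P = 70.675 and Q = 512.775.
ΔP = 70.675 - 78.3 = -7.625.

ΔP = -7.625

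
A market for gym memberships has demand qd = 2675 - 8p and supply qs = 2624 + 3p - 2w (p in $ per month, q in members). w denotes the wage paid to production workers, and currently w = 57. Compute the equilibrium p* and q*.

p* = 15, q* = 2555

With w = 57, supply is qs = 2510 + 3p.
Set qd = qs: 2675 - 8p = 2510 + 3p, so 165 = 11p and p* = 15.
Then q* = 2675 - 8(15) = 2555.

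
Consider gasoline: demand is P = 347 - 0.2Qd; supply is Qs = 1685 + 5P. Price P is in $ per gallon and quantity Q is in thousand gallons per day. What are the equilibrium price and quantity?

P* = 5, Q* = 1710

Rewriting in direct form: Qd = 1735 - 5P.
At equilibrium Qd = Qs, so 1735 - 5P = 1685 + 5P; collecting terms, 50 = 10P and P* = 5.
From the demand curve, Q* = 1735 - 5(5) = 1710.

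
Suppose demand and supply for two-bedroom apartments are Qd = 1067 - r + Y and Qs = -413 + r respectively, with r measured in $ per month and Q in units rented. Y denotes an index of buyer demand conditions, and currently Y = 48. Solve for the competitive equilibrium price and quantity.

r* = 764, Q* = 351

With Y = 48, demand is Qd = 1115 - r.
Set Qd = Qs: 1115 - r = -413 + r, so 1528 = 2r and r* = 764.
From the demand curve, Q* = 1115 - 764 = 351.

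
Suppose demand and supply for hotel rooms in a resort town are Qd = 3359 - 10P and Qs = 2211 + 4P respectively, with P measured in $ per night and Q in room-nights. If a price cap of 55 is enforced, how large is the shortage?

Shortage = 378

With P fixed at 55, quantity demanded is 2809 and quantity supplied is 2431.
Shortage = Qd - Qs = 2809 - 2431 = 378.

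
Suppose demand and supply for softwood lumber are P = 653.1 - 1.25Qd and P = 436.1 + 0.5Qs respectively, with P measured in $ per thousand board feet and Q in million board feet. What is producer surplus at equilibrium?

Solving each curve for Q: Qd = 522.48 - 0.8P and Qs = -872.2 + 2P.
The market clears where 522.48 - 0.8P = -872.2 + 2P. Rearranging, 2.8P = 1394.68, hence P* = 498.1.
Plugging P* into demand: Q* = 522.48 - 0.8(498.1) = 124.
Supply choke price (Qs = 0): P = 436.1. Producer surplus = ½ × (498.1 - 436.1) × 124 = 3844.

Producer surplus = 3844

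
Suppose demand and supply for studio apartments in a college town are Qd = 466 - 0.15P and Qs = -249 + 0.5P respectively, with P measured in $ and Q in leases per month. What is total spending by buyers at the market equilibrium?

Equating demand and supply, 466 - 0.15P = -249 + 0.5P gives 0.65P = 715, so P* = 1100.
Substitute back: Q* = 466 - 0.15(1100) = 301.
Total spending by buyers = P* × Q* = 1100 × 301 = 331100.

Total spending by buyers = 331100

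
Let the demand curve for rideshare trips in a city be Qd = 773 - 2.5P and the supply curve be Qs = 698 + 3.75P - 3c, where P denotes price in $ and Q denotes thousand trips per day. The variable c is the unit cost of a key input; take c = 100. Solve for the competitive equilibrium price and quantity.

P* = 60, Q* = 623

With c = 100, supply is Qs = 398 + 3.75P.
At equilibrium Qd = Qs, so 773 - 2.5P = 398 + 3.75P; collecting terms, 375 = 6.25P and P* = 60.
Substitute back: Q* = 773 - 2.5(60) = 623.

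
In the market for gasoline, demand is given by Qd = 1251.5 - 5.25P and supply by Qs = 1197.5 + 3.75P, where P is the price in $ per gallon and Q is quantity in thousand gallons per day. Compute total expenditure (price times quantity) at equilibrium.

Total expenditure = 7320

The market clears where 1251.5 - 5.25P = 1197.5 + 3.75P. Rearranging, 9P = 54, hence P* = 6.
Then Q* = 1251.5 - 5.25(6) = 1220.
Total expenditure = P* × Q* = 6 × 1220 = 7320.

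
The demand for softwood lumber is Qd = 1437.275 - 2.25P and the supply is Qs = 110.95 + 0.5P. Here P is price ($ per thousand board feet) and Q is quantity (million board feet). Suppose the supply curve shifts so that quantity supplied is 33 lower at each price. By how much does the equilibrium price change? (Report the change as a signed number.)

The market clears where 1437.275 - 2.25P = 110.95 + 0.5P. Rearranging, 2.75P = 1326.325, hence P* = 482.3.
Substitute back: Q* = 1437.275 - 2.25(482.3) = 352.1.
After the shift, supply is Qs = 77.95 + 0.5P.
The new intersection has 1359.325 = 2.75P, i.e. P = 494.3, Q = 325.1.
ΔP = 494.3 - 482.3 = 12.

ΔP = 12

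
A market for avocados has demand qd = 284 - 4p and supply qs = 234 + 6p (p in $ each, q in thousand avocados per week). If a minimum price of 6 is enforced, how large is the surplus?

Surplus = 10

Evaluating both curves at the floor price 6 gives qd = 260, qs = 270.
Surplus = qs - qd = 270 - 260 = 10.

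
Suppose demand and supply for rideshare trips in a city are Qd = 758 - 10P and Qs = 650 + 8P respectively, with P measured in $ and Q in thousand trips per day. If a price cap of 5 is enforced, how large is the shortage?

Evaluating both curves at the ceiling price 5 gives Qd = 708, Qs = 690.
Shortage = Qd - Qs = 708 - 690 = 18.

Shortage = 18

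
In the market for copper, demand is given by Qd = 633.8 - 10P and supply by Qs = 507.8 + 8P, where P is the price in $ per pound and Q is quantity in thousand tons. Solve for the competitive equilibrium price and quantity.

P* = 7, Q* = 563.8

Equating demand and supply, 633.8 - 10P = 507.8 + 8P gives 18P = 126, so P* = 7.
From the demand curve, Q* = 633.8 - 10(7) = 563.8.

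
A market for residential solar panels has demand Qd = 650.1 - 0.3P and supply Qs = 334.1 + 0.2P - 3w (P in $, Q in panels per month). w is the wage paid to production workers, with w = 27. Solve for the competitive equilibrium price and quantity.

With w = 27, supply is Qs = 253.1 + 0.2P.
The market clears where 650.1 - 0.3P = 253.1 + 0.2P. Rearranging, 0.5P = 397, hence P* = 794.
Substitute back: Q* = 650.1 - 0.3(794) = 411.9.

P* = 794, Q* = 411.9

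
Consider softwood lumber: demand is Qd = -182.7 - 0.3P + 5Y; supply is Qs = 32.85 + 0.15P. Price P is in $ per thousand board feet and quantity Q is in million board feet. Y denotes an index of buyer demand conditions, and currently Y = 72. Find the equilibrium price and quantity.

With Y = 72, demand is Qd = 177.3 - 0.3P.
The market clears where 177.3 - 0.3P = 32.85 + 0.15P. Rearranging, 0.45P = 144.45, hence P* = 321.
From the demand curve, Q* = 177.3 - 0.3(321) = 81.

P* = 321, Q* = 81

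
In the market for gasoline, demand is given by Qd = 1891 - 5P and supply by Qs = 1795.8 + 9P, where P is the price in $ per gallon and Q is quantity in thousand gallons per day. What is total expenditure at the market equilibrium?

Total expenditure = 12627.6

Equating demand and supply, 1891 - 5P = 1795.8 + 9P gives 14P = 95.2, so P* = 6.8.
Substitute back: Q* = 1891 - 5(6.8) = 1857.
Total expenditure = P* × Q* = 6.8 × 1857 = 12627.6.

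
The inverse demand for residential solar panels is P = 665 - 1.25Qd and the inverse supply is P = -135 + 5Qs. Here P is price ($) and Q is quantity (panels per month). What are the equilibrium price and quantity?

Rewriting in direct form: Qd = 532 - 0.8P and Qs = 27 + 0.2P.
Equating demand and supply, 532 - 0.8P = 27 + 0.2P gives P = 505, so P* = 505.
Substitute back: Q* = 532 - 0.8(505) = 128.

P* = 505, Q* = 128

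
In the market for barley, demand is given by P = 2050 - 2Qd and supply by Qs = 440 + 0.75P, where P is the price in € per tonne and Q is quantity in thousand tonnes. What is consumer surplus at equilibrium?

Solving each curve for Q: Qd = 1025 - 0.5P.
The market clears where 1025 - 0.5P = 440 + 0.75P. Rearranging, 1.25P = 585, hence P* = 468.
From the demand curve, Q* = 1025 - 0.5(468) = 791.
Demand choke price (Qd = 0): P = 1025/0.5 = 2050. Consumer surplus = ½ × (2050 - 468) × 791 = 625681.

Consumer surplus = 625681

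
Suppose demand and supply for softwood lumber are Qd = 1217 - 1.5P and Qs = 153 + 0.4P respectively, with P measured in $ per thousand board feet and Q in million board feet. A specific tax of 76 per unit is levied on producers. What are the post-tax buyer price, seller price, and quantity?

With a tax of 76 on producers, they supply based on the net price P_s = P_b - 76, so Qs = 122.6 + 0.4P_b.
Market clearing requires 1217 - 1.5P_b = 122.6 + 0.4P_b; hence 1094.4 = 1.9P_b and P_b = 576.
Then P_s = 576 - 76 = 500 and Q = 1217 - 1.5(576) = 353.

P_b = 576, P_s = 500, Q = 353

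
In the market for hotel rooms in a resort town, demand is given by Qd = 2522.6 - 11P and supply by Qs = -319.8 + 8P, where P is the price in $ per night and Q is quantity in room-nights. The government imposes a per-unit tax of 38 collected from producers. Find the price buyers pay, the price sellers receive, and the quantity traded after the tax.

The tax drives a wedge P_b - P_s = 38. Substituting P_s = P_b - 38 into supply: Qs = -623.8 + 8P_b.
Set Qd = Qs: 2522.6 - 11P_b = -623.8 + 8P_b, so 3146.4 = 19P_b and P_b = 165.6.
So P_s = 127.6 and the quantity traded is Q = 2522.6 - 11(165.6) = 701.

P_b = 165.6, P_s = 127.6, Q = 701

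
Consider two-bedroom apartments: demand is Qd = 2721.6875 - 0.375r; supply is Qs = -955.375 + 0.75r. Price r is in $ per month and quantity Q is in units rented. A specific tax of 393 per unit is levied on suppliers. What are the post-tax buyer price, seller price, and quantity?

r_b = 3530.5, r_s = 3137.5, Q = 1397.75

The tax drives a wedge r_b - r_s = 393. Substituting r_s = r_b - 393 into supply: Qs = -1250.125 + 0.75r_b.
Set Qd = Qs: 2721.6875 - 0.375r_b = -1250.125 + 0.75r_b, so 3971.8125 = 1.125r_b and r_b = 3530.5.
So r_s = 3137.5 and the quantity traded is Q = 2721.6875 - 0.375(3530.5) = 1397.75.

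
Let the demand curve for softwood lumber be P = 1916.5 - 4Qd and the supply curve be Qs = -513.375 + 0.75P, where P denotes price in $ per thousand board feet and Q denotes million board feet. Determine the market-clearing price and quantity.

Solving each curve for Q: Qd = 479.125 - 0.25P.
At equilibrium Qd = Qs, so 479.125 - 0.25P = -513.375 + 0.75P; collecting terms, 992.5 = P and P* = 992.5.
Plugging P* into demand: Q* = 479.125 - 0.25(992.5) = 231.

P* = 992.5, Q* = 231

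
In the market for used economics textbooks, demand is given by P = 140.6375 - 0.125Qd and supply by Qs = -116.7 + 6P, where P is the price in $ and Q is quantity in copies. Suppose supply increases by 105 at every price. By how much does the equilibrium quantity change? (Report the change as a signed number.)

Rewriting in direct form: Qd = 1125.1 - 8P.
The market clears where 1125.1 - 8P = -116.7 + 6P. Rearranging, 14P = 1241.8, hence P* = 88.7.
Plugging P* into demand: Q* = 1125.1 - 8(88.7) = 415.5.
After the shift, supply is Qs = -11.7 + 6P.
The new intersection has 1136.8 = 14P, i.e. P = 81.2, Q = 475.5.
ΔQ = 475.5 - 415.5 = 60.

ΔQ = 60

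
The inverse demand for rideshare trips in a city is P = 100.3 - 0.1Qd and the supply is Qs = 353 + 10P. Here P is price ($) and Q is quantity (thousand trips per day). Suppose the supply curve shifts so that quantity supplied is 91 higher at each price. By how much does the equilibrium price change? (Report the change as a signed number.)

Solving each curve for Q: Qd = 1003 - 10P.
Equating demand and supply, 1003 - 10P = 353 + 10P gives 20P = 650, so P* = 32.5.
Substitute back: Q* = 1003 - 10(32.5) = 678.
After the shift, supply is Qs = 444 + 10P.
New equilibrium: 559 = 20P, so P = 27.95 and Q = 723.5.
ΔP = 27.95 - 32.5 = -4.55.

ΔP = -4.55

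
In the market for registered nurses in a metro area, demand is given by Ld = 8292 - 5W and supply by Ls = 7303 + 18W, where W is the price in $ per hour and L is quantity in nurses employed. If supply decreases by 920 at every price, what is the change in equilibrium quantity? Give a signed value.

ΔL = -200

Set Ld = Ls: 8292 - 5W = 7303 + 18W, so 989 = 23W and W* = 43.
From the demand curve, L* = 8292 - 5(43) = 8077.
After the shift, supply is Ls = 6383 + 18W.
New equilibrium: 1909 = 23W, so W = 83 and L = 7877.
ΔL = 7877 - 8077 = -200.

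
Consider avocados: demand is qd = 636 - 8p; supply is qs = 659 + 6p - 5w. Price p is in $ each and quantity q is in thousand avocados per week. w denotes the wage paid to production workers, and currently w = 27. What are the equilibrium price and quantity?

With w = 27, supply is qs = 524 + 6p.
Set qd = qs: 636 - 8p = 524 + 6p, so 112 = 14p and p* = 8.
Plugging p* into demand: q* = 636 - 8(8) = 572.

p* = 8, q* = 572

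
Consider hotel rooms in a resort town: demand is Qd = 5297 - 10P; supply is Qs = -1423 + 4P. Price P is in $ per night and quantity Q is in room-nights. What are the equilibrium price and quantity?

At equilibrium Qd = Qs, so 5297 - 10P = -1423 + 4P; collecting terms, 6720 = 14P and P* = 480.
Then Q* = 5297 - 10(480) = 497.

P* = 480, Q* = 497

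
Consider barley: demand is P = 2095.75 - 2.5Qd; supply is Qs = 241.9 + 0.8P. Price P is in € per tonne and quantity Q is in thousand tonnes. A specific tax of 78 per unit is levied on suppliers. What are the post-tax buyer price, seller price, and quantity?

P_b = 549, P_s = 471, Q = 618.7

Solving each curve for Q: Qd = 838.3 - 0.4P.
With a tax of 78 on suppliers, they supply based on the net price P_s = P_b - 78, so Qs = 179.5 + 0.8P_b.
Market clearing requires 838.3 - 0.4P_b = 179.5 + 0.8P_b; hence 658.8 = 1.2P_b and P_b = 549.
So P_s = 471 and the quantity traded is Q = 838.3 - 0.4(549) = 618.7.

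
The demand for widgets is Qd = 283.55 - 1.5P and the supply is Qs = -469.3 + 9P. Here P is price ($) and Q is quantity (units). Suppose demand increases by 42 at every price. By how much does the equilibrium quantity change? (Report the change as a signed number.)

Equating demand and supply, 283.55 - 1.5P = -469.3 + 9P gives 10.5P = 752.85, so P* = 71.7.
Plugging P* into demand: Q* = 283.55 - 1.5(71.7) = 176.
After the shift, demand is Qd = 325.55 - 1.5P.
The new intersection has 794.85 = 10.5P, i.e. P = 75.7, Q = 212.
ΔQ = 212 - 176 = 36.

ΔQ = 36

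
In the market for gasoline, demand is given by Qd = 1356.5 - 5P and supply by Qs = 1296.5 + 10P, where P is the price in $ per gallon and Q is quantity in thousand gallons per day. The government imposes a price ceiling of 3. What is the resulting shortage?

At P = 3: Qd = 1341.5 and Qs = 1326.5.
Shortage = Qd - Qs = 1341.5 - 1326.5 = 15.

Shortage = 15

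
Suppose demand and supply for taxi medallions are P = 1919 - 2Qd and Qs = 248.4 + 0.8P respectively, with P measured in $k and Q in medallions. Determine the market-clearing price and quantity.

P* = 547, Q* = 686

Solving each curve for Q: Qd = 959.5 - 0.5P.
The market clears where 959.5 - 0.5P = 248.4 + 0.8P. Rearranging, 1.3P = 711.1, hence P* = 547.
Then Q* = 959.5 - 0.5(547) = 686.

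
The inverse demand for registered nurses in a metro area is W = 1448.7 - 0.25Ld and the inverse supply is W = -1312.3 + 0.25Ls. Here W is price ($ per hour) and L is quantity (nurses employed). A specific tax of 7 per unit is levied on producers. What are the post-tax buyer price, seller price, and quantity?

W_b = 71.7, W_s = 64.7, L = 5508

Solving each curve for L: Ld = 5794.8 - 4W and Ls = 5249.2 + 4W.
The tax drives a wedge W_b - W_s = 7. Substituting W_s = W_b - 7 into supply: Ls = 5221.2 + 4W_b.
Market clearing requires 5794.8 - 4W_b = 5221.2 + 4W_b; hence 573.6 = 8W_b and W_b = 71.7.
So W_s = 64.7 and the quantity traded is L = 5794.8 - 4(71.7) = 5508.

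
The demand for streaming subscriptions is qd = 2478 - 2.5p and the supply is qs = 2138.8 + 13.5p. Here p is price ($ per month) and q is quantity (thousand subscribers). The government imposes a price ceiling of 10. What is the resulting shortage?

Shortage = 179.2

With p fixed at 10, quantity demanded is 2453 and quantity supplied is 2273.8.
Shortage = qd - qs = 2453 - 2273.8 = 179.2.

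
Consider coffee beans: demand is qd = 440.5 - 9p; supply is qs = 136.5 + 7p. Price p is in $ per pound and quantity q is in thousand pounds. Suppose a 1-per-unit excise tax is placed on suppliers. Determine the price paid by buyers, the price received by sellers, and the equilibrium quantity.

With a tax of 1 on suppliers, they supply based on the net price p_s = p_b - 1, so qs = 129.5 + 7p_b.
Set qd = qs: 440.5 - 9p_b = 129.5 + 7p_b, so 311 = 16p_b and p_b = 19.4375.
So p_s = 18.4375 and the quantity traded is q = 440.5 - 9(19.4375) = 265.5625.

p_b = 19.4375, p_s = 18.4375, q = 265.5625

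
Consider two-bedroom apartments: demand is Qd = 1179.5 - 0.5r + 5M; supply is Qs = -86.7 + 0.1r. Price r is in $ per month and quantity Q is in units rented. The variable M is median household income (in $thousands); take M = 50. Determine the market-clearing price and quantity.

r* = 2527, Q* = 166

With M = 50, demand is Qd = 1429.5 - 0.5r.
Set Qd = Qs: 1429.5 - 0.5r = -86.7 + 0.1r, so 1516.2 = 0.6r and r* = 2527.
Plugging r* into demand: Q* = 1429.5 - 0.5(2527) = 166.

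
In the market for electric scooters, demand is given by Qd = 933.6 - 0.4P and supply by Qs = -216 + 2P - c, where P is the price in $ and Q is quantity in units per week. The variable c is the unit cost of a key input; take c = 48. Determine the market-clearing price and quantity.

P* = 499, Q* = 734

With c = 48, supply is Qs = -264 + 2P.
The market clears where 933.6 - 0.4P = -264 + 2P. Rearranging, 2.4P = 1197.6, hence P* = 499.
From the demand curve, Q* = 933.6 - 0.4(499) = 734.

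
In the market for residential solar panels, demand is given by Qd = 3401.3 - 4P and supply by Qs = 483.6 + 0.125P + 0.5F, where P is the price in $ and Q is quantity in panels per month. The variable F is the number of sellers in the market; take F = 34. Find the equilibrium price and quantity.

With F = 34, supply is Qs = 500.6 + 0.125P.
Set Qd = Qs: 3401.3 - 4P = 500.6 + 0.125P, so 2900.7 = 4.125P and P* = 703.2.
Then Q* = 3401.3 - 4(703.2) = 588.5.

P* = 703.2, Q* = 588.5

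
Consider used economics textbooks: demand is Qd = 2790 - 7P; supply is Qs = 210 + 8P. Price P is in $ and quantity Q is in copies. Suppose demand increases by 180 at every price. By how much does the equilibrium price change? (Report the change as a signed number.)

Equating demand and supply, 2790 - 7P = 210 + 8P gives 15P = 2580, so P* = 172.
Plugging P* into demand: Q* = 2790 - 7(172) = 1586.
After the shift, demand is Qd = 2970 - 7P.
The new intersection has 2760 = 15P, i.e. P = 184, Q = 1682.
ΔP = 184 - 172 = 12.

ΔP = 12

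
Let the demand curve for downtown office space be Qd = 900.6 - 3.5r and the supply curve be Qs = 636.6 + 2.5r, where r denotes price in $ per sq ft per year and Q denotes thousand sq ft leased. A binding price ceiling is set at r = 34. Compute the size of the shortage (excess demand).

Shortage = 60

Evaluating both curves at the ceiling price 34 gives Qd = 781.6, Qs = 721.6.
Shortage = Qd - Qs = 781.6 - 721.6 = 60.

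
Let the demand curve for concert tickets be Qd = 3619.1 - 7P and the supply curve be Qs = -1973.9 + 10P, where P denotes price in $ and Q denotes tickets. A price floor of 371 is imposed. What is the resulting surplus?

Surplus = 714

At P = 371: Qd = 1022.1 and Qs = 1736.1.
Surplus = Qs - Qd = 1736.1 - 1022.1 = 714.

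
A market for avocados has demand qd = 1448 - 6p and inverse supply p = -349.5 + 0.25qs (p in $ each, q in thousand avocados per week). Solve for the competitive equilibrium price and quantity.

p* = 5, q* = 1418

In direct form, qs = 1398 + 4p.
Set qd = qs: 1448 - 6p = 1398 + 4p, so 50 = 10p and p* = 5.
Plugging p* into demand: q* = 1448 - 6(5) = 1418.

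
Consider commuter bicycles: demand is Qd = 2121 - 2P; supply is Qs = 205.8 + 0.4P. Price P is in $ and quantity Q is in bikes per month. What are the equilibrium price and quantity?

The market clears where 2121 - 2P = 205.8 + 0.4P. Rearranging, 2.4P = 1915.2, hence P* = 798.
Plugging P* into demand: Q* = 2121 - 2(798) = 525.

P* = 798, Q* = 525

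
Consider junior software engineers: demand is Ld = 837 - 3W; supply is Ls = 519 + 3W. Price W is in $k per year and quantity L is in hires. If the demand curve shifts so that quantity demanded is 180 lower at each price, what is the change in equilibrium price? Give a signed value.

ΔW = -30

The market clears where 837 - 3W = 519 + 3W. Rearranging, 6W = 318, hence W* = 53.
Plugging W* into demand: L* = 837 - 3(53) = 678.
After the shift, demand is Ld = 657 - 3W.
The new intersection has 138 = 6W, i.e. W = 23, L = 588.
ΔW = 23 - 53 = -30.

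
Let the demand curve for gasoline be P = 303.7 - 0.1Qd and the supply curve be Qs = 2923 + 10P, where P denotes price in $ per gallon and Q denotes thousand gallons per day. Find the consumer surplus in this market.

Consumer surplus = 444020

In direct form, Qd = 3037 - 10P.
The market clears where 3037 - 10P = 2923 + 10P. Rearranging, 20P = 114, hence P* = 5.7.
Substitute back: Q* = 3037 - 10(5.7) = 2980.
Demand choke price (Qd = 0): P = 3037/10 = 303.7. Consumer surplus = ½ × (303.7 - 5.7) × 2980 = 444020.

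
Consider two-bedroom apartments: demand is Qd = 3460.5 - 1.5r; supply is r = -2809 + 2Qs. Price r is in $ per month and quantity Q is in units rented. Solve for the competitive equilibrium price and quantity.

r* = 1028, Q* = 1918.5

In direct form, Qs = 1404.5 + 0.5r.
Equating demand and supply, 3460.5 - 1.5r = 1404.5 + 0.5r gives 2r = 2056, so r* = 1028.
Substitute back: Q* = 3460.5 - 1.5(1028) = 1918.5.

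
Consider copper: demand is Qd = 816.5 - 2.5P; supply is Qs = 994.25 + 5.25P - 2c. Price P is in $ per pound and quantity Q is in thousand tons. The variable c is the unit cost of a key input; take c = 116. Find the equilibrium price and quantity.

P* = 7, Q* = 799

With c = 116, supply is Qs = 762.25 + 5.25P.
At equilibrium Qd = Qs, so 816.5 - 2.5P = 762.25 + 5.25P; collecting terms, 54.25 = 7.75P and P* = 7.
From the demand curve, Q* = 816.5 - 2.5(7) = 799.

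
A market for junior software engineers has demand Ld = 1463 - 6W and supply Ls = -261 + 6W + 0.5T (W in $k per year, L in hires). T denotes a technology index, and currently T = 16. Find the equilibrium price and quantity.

With T = 16, supply is Ls = -253 + 6W.
The market clears where 1463 - 6W = -253 + 6W. Rearranging, 12W = 1716, hence W* = 143.
From the demand curve, L* = 1463 - 6(143) = 605.

W* = 143, L* = 605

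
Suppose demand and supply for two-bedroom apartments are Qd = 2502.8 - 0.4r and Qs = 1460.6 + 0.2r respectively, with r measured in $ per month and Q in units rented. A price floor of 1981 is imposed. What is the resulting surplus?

Surplus = 146.4

Evaluating both curves at the floor price 1981 gives Qd = 1710.4, Qs = 1856.8.
Surplus = Qs - Qd = 1856.8 - 1710.4 = 146.4.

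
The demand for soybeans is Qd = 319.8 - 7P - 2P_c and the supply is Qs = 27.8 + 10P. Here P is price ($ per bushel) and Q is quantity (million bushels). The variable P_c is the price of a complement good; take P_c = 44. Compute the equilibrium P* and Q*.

With P_c = 44, demand is Qd = 231.8 - 7P.
The market clears where 231.8 - 7P = 27.8 + 10P. Rearranging, 17P = 204, hence P* = 12.
Then Q* = 231.8 - 7(12) = 147.8.

P* = 12, Q* = 147.8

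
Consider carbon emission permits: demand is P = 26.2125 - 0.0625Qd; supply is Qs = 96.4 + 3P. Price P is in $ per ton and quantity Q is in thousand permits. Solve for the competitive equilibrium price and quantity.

Inverting to quantity form: Qd = 419.4 - 16P.
Equating demand and supply, 419.4 - 16P = 96.4 + 3P gives 19P = 323, so P* = 17.
Substitute back: Q* = 419.4 - 16(17) = 147.4.

P* = 17, Q* = 147.4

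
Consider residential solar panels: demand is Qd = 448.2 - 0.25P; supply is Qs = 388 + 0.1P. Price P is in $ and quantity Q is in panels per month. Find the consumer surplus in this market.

Set Qd = Qs: 448.2 - 0.25P = 388 + 0.1P, so 60.2 = 0.35P and P* = 172.
From the demand curve, Q* = 448.2 - 0.25(172) = 405.2.
Demand choke price (Qd = 0): P = 448.2/0.25 = 1792.8. Consumer surplus = ½ × (1792.8 - 172) × 405.2 = 328374.08.

Consumer surplus = 328374.08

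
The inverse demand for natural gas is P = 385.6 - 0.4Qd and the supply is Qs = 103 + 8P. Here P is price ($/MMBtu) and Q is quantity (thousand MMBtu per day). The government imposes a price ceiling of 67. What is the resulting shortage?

Shortage = 157.5

Solving each curve for Q: Qd = 964 - 2.5P.
At P = 67: Qd = 796.5 and Qs = 639.
Shortage = Qd - Qs = 796.5 - 639 = 157.5.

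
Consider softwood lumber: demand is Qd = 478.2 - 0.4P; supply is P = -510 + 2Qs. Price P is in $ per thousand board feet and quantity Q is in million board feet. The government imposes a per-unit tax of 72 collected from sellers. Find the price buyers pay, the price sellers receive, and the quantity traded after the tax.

P_b = 288, P_s = 216, Q = 363

Rewriting in direct form: Qs = 255 + 0.5P.
With a tax of 72 on sellers, they supply based on the net price P_s = P_b - 72, so Qs = 219 + 0.5P_b.
Equate demand and the shifted supply: 478.2 - 0.4P_b = 219 + 0.5P_b, giving 0.9P_b = 259.2, so P_b = 288.
Then P_s = 288 - 72 = 216 and Q = 478.2 - 0.4(288) = 363.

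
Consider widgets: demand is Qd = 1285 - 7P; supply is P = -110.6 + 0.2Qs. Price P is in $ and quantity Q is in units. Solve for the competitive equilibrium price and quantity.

Solving each curve for Q: Qs = 553 + 5P.
The market clears where 1285 - 7P = 553 + 5P. Rearranging, 12P = 732, hence P* = 61.
Substitute back: Q* = 1285 - 7(61) = 858.

P* = 61, Q* = 858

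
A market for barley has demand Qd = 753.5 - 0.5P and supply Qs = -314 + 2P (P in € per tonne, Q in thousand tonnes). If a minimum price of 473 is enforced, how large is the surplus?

Evaluating both curves at the floor price 473 gives Qd = 517, Qs = 632.
Surplus = Qs - Qd = 632 - 517 = 115.

Surplus = 115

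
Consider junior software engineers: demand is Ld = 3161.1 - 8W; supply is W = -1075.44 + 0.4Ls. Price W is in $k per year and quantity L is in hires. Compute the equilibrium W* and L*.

W* = 45, L* = 2801.1

In direct form, Ls = 2688.6 + 2.5W.
Equating demand and supply, 3161.1 - 8W = 2688.6 + 2.5W gives 10.5W = 472.5, so W* = 45.
Plugging W* into demand: L* = 3161.1 - 8(45) = 2801.1.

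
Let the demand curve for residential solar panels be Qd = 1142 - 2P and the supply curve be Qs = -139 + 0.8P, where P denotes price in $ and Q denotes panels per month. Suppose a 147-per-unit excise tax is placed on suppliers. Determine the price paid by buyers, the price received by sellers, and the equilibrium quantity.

With a tax of 147 on suppliers, they supply based on the net price P_s = P_b - 147, so Qs = -256.6 + 0.8P_b.
Equate demand and the shifted supply: 1142 - 2P_b = -256.6 + 0.8P_b, giving 2.8P_b = 1398.6, so P_b = 499.5.
Then P_s = 499.5 - 147 = 352.5 and Q = 1142 - 2(499.5) = 143.

P_b = 499.5, P_s = 352.5, Q = 143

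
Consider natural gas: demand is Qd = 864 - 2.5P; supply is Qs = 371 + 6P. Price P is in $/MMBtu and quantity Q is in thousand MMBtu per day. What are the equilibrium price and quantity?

Equating demand and supply, 864 - 2.5P = 371 + 6P gives 8.5P = 493, so P* = 58.
Then Q* = 864 - 2.5(58) = 719.

P* = 58, Q* = 719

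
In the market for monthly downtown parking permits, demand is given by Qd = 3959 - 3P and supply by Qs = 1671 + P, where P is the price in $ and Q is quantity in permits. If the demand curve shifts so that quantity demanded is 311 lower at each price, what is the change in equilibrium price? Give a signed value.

ΔP = -77.75

The market clears where 3959 - 3P = 1671 + P. Rearranging, 4P = 2288, hence P* = 572.
Then Q* = 3959 - 3(572) = 2243.
After the shift, demand is Qd = 3648 - 3P.
The new intersection has 1977 = 4P, i.e. P = 494.25, Q = 2165.25.
ΔP = 494.25 - 572 = -77.75.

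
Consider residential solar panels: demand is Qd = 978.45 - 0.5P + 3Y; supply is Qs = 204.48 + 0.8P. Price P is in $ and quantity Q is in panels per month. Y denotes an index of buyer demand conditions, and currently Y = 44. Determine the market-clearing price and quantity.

With Y = 44, demand is Qd = 1110.45 - 0.5P.
Equating demand and supply, 1110.45 - 0.5P = 204.48 + 0.8P gives 1.3P = 905.97, so P* = 696.9.
Plugging P* into demand: Q* = 1110.45 - 0.5(696.9) = 762.

P* = 696.9, Q* = 762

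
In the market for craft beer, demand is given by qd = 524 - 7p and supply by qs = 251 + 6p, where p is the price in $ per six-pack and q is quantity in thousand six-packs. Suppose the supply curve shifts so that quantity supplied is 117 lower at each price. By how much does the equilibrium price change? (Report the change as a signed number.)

Δp = 9

At equilibrium qd = qs, so 524 - 7p = 251 + 6p; collecting terms, 273 = 13p and p* = 21.
Substitute back: q* = 524 - 7(21) = 377.
After the shift, supply is qs = 134 + 6p.
Re-solving, 13p = 390 gives p = 30 and q = 314.
Δp = 30 - 21 = 9.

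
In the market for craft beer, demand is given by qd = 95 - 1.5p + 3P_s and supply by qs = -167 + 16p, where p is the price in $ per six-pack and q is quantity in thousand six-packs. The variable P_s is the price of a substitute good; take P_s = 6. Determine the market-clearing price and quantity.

p* = 16, q* = 89

With P_s = 6, demand is qd = 113 - 1.5p.
Set qd = qs: 113 - 1.5p = -167 + 16p, so 280 = 17.5p and p* = 16.
Plugging p* into demand: q* = 113 - 1.5(16) = 89.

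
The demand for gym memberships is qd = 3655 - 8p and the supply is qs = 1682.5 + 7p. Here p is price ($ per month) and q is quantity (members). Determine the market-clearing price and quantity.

p* = 131.5, q* = 2603

The market clears where 3655 - 8p = 1682.5 + 7p. Rearranging, 15p = 1972.5, hence p* = 131.5.
Substitute back: q* = 3655 - 8(131.5) = 2603.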